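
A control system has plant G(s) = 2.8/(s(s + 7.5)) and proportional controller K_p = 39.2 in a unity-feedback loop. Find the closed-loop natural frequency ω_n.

The closed-loop denominator is s(s+7.5) + 39.2·2.8 = s² + 7.5s + 109.8.
So ω_n² = 109.8 ⇒ ω_n = 10.48 rad/s, and ζ = 7.5/(2ω_n) = 0.358.

ω_n = 10.5 rad/s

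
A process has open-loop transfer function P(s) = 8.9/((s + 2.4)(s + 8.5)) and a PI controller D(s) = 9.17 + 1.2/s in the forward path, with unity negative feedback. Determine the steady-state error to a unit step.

0

The open loop D(s)P(s) has a pole at the origin (type 1), so the static position error constant is infinite and e_ss = 1/(1+∞) = 0.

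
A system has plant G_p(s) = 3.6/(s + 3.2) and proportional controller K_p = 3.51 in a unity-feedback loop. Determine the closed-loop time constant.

τ = 0.0631 s

Closed-loop transfer function: T(s) = K_p·G_p(s)/(1 + K_p·G_p(s)) = 12.64/(s + 3.2 + 12.64) = 12.64/(s + 15.84).
Time constant τ = 1/15.84 = 0.0631 s.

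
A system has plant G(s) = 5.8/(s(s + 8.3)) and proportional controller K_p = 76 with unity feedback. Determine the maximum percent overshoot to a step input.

53.1%

From 1 + K_pG(s) = 0: s² + 8.3s + 440.8 = 0 ⇒ ω_n = 21, ζ = 0.1977.
%OS = 100·exp(−πζ/√(1−ζ²)) = 100·exp(−π·0.1977/√0.9609) = 53.1%.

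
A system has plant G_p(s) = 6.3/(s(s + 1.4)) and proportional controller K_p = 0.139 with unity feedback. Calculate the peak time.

T_p = 5.06 s

The closed-loop denominator s² + 1.4s + 0.8757 gives ω_n = √0.8757 = 0.9358 and ζ = 1.4/(2ω_n) = 0.748.
Damped frequency ω_d = ω_n√(1−ζ²) = 0.621 rad/s, so peak time T_p = π/ω_d = 5.06 s.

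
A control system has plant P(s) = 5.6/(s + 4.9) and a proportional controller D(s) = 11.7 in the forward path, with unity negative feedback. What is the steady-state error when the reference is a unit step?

The loop is type 0. Static position error constant K_pos = D(0)·P(0) = 11.7·1.143 = 13.37.
Steady-state error to a unit step: e_ss = 1/(1+K_pos) = 1/14.37 = 0.0696.

0.0696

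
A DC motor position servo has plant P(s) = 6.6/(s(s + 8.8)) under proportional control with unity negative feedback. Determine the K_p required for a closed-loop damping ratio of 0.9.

K_p = 3.62

Closed-loop characteristic equation: s² + 8.8s + K_p·6.6 = 0.
So ω_n = √(6.6K_p) and 2ζω_n = 8.8, giving ζ = 8.8/(2√(6.6K_p)).
Setting ζ = 0.9: √(6.6K_p) = 8.8/(2·0.9) = 4.889, so K_p = 23.9/6.6 = 3.62.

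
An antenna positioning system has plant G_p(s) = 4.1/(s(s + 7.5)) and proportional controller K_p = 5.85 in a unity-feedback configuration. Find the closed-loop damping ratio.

ζ = 0.766

With unity feedback the closed-loop characteristic equation is s² + 7.5s + 5.85·4.1 = s² + 7.5s + 23.98 = 0.
Matching s² + 2ζω_n s + ω_n²: ω_n = √23.98 = 4.897 rad/s and 2ζω_n = 7.5, so ζ = 7.5/(2·4.897) = 0.766.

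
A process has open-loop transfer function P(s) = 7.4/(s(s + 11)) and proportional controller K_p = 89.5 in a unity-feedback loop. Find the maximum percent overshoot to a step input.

Closed-loop characteristic equation: s² + 11s + 662.3 = 0, so ω_n = 25.74 rad/s and ζ = 11/(2·25.74) = 0.2137.
%OS = 100·exp(−πζ/√(1−ζ²)) = 100·exp(−π·0.2137/√0.9543) = 50.3%.

50.3%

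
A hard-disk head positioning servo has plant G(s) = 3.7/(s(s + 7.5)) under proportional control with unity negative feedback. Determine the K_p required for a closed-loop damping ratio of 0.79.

Closed-loop characteristic equation: s² + 7.5s + K_p·3.7 = 0.
So ω_n = √(3.7K_p) and 2ζω_n = 7.5, giving ζ = 7.5/(2√(3.7K_p)).
Setting ζ = 0.79: √(3.7K_p) = 7.5/(2·0.79) = 4.747, so K_p = 22.53/3.7 = 6.09.

K_p = 6.09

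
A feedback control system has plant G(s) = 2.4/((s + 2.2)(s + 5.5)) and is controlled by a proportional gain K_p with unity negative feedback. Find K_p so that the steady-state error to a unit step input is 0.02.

For a type-0 loop with proportional control, e_ss = 1/(1 + K_p·G(0)).
G(0) = 0.1983. Require 1/(1 + K_p·0.1983) = 0.02, so 1 + 0.1983·K_p = 50.
K_p = (50 − 1)/0.1983 = 247.

K_p = 247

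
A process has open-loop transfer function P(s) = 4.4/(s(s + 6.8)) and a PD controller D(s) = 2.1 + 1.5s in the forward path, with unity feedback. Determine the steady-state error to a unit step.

0

The open loop D(s)P(s) has a pole at the origin (type 1), so the static position error constant is infinite and e_ss = 1/(1+∞) = 0.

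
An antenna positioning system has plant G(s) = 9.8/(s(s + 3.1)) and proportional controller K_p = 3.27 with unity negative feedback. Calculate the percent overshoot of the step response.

40.9%

From 1 + K_pG(s) = 0: s² + 3.1s + 32.05 = 0 ⇒ ω_n = 5.661, ζ = 0.2738.
%OS = 100·exp(−πζ/√(1−ζ²)) = 100·exp(−π·0.2738/√0.925) = 40.9%.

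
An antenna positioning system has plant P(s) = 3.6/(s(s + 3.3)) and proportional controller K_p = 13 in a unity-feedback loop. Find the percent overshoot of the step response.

The closed-loop denominator s² + 3.3s + 46.8 gives ω_n = √46.8 = 6.841 and ζ = 3.3/(2ω_n) = 0.2412.
%OS = 100·exp(−πζ/√(1−ζ²)) = 100·exp(−π·0.2412/√0.9418) = 45.8%.

45.8%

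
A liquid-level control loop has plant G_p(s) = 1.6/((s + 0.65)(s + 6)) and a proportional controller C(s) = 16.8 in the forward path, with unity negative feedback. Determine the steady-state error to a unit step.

0.127

The loop is type 0. Static position error constant K_pos = C(0)·G_p(0) = 16.8·0.4103 = 6.892.
Steady-state error to a unit step: e_ss = 1/(1+K_pos) = 1/7.892 = 0.127.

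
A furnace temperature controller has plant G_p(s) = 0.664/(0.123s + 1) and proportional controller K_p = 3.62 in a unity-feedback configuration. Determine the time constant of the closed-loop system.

τ = 0.0361 s

Closed loop: T(s) = K_p·G_p/(1+K_p·G_p) = 2.404/(0.123s + 1 + 2.404), with pole at s = −(1 + 2.404)/0.123 = −27.67.
Closed-loop time constant τ = 1/27.67 = 0.0361 s.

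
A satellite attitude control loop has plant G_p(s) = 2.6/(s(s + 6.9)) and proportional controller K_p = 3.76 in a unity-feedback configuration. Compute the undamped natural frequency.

ω_n = 3.13 rad/s

1 + K_p·G_p(s) = 0 gives s² + 6.9s + 9.776 = 0.
So ω_n² = 9.776 ⇒ ω_n = 3.127 rad/s, and ζ = 6.9/(2ω_n) = 1.1.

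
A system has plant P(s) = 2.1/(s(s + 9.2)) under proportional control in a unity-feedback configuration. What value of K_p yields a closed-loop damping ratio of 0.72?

Closed-loop characteristic equation: s² + 9.2s + K_p·2.1 = 0.
So ω_n = √(2.1K_p) and 2ζω_n = 9.2, giving ζ = 9.2/(2√(2.1K_p)).
Setting ζ = 0.72: √(2.1K_p) = 9.2/(2·0.72) = 6.389, so K_p = 40.82/2.1 = 19.4.

K_p = 19.4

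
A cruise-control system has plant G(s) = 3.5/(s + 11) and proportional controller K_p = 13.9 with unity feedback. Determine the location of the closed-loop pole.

Closed-loop transfer function: T(s) = K_p·G(s)/(1 + K_p·G(s)) = 48.65/(s + 11 + 48.65) = 48.65/(s + 59.65).
The closed-loop pole is at s = −59.65.

s = -59.65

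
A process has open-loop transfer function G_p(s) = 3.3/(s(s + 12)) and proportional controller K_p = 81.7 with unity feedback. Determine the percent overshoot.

From 1 + K_pG_p(s) = 0: s² + 12s + 269.6 = 0 ⇒ ω_n = 16.42, ζ = 0.3654.
%OS = 100·exp(−πζ/√(1−ζ²)) = 100·exp(−π·0.3654/√0.8665) = 29.1%.

29.1%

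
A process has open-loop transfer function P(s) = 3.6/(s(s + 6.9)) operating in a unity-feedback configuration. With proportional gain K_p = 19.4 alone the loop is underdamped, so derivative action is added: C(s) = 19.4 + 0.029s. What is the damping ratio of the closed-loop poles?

Forward path: (19.4 + 0.029s)·3.6/(s(s+6.9)). The closed-loop characteristic equation is s² + (6.9 + 3.6·0.029)s + 3.6·19.4 = 0.
That is s² + 7.004s + 69.84 = 0, so ω_n = 8.357 rad/s and ζ = 7.004/(2·8.357) = 0.4191.

ζ = 0.419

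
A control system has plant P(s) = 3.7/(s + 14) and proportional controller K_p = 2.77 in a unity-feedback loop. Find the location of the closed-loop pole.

s = -24.25

Closed-loop transfer function: T(s) = K_p·P(s)/(1 + K_p·P(s)) = 10.25/(s + 14 + 10.25) = 10.25/(s + 24.25).
The closed-loop pole is at s = −24.25.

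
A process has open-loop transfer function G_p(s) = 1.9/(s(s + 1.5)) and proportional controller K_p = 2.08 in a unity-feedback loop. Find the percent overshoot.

27.8%

From 1 + K_pG_p(s) = 0: s² + 1.5s + 3.952 = 0 ⇒ ω_n = 1.988, ζ = 0.3773.
%OS = 100·exp(−πζ/√(1−ζ²)) = 100·exp(−π·0.3773/√0.8577) = 27.8%.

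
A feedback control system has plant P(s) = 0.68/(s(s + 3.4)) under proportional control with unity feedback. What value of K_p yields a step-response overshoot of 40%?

K_p = 54.2

From %OS = 100·exp(−πζ/√(1−ζ²)) = 40%, ζ = −ln(0.4)/√(π²+ln²(0.4)) = 0.28.
Characteristic equation s² + 3.4s + 0.68K_p = 0 gives ζ = 3.4/(2√(0.68K_p)).
Setting ζ = 0.28: √(0.68K_p) = 3.4/(2·0.28) = 6.071, so K_p = 36.86/0.68 = 54.2.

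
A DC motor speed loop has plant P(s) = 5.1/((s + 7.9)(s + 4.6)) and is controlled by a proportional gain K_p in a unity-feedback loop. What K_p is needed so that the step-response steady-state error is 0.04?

Steady-state error for a unit step on this type-0 loop is 1/(1 + K_p·P(0)).
P(0) = 0.1403. Require 1/(1 + K_p·0.1403) = 0.04, so 1 + 0.1403·K_p = 25.
K_p = (25 − 1)/0.1403 = 171.

K_p = 171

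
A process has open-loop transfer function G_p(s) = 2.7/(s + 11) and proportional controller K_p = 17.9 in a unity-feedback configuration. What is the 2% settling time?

T_s ≈ 0.0674 s

Closed-loop transfer function: T(s) = K_p·G_p(s)/(1 + K_p·G_p(s)) = 48.33/(s + 11 + 48.33) = 48.33/(s + 59.33).
Time constant τ = 1/59.33 = 0.01685 s, so the 2% settling time is about 4τ = 0.0674 s.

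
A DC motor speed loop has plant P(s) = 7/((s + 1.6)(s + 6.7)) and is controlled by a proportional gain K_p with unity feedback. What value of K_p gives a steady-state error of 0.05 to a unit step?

The loop is type 0, so e_ss(step) = 1/(1 + K_pos) with K_pos = K_p·P(0).
P(0) = 0.653. Require 1/(1 + K_p·0.653) = 0.05, so 1 + 0.653·K_p = 20.
K_p = (20 − 1)/0.653 = 29.1.

K_p = 29.1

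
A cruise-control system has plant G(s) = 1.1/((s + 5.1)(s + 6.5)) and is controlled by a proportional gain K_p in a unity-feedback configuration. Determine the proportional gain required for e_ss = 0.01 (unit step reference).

K_p = 2980

The loop is type 0, so e_ss(step) = 1/(1 + K_pos) with K_pos = K_p·G(0).
G(0) = 0.03318. Require 1/(1 + K_p·0.03318) = 0.01, so 1 + 0.03318·K_p = 100.
K_p = (100 − 1)/0.03318 = 2980.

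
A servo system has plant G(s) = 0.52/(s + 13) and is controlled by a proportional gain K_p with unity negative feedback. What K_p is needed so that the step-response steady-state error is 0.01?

Steady-state error for a unit step on this type-0 loop is 1/(1 + K_p·G(0)).
G(0) = 0.04. Require 1/(1 + K_p·0.04) = 0.01, so 1 + 0.04·K_p = 100.
K_p = (100 − 1)/0.04 = 2480.

K_p = 2480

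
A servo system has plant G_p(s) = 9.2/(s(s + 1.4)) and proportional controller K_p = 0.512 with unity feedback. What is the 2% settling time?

T_s ≈ 5.71 s

From 1 + K_pG_p(s) = 0: s² + 1.4s + 4.71 = 0 ⇒ ω_n = 2.17, ζ = 0.3225.
2% settling time T_s ≈ 4/(ζω_n) = 4/0.7 = 5.71 s.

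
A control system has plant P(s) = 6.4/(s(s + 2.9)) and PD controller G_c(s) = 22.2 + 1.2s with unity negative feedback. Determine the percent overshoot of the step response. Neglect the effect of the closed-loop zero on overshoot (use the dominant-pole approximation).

Forward path: (22.2 + 1.2s)·6.4/(s(s+2.9)). The closed-loop characteristic equation is s² + (2.9 + 6.4·1.2)s + 6.4·22.2 = 0.
That is s² + 10.58s + 142.1 = 0, so ω_n = 11.92 rad/s and ζ = 10.58/(2·11.92) = 0.4438.
%OS = 100·exp(−πζ/√(1−ζ²)) = 21.1%.

21.1%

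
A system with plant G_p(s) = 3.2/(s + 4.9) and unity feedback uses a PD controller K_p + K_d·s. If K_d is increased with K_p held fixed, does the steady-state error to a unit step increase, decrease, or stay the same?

unchanged

At s = 0 the derivative term contributes nothing: C(0) = K_p regardless of K_d, so K_pos = K_p·G_p(0) and e_ss are unchanged.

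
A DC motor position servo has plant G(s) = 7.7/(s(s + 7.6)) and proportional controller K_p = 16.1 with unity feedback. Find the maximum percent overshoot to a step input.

32%

From 1 + K_pG(s) = 0: s² + 7.6s + 124 = 0 ⇒ ω_n = 11.13, ζ = 0.3413.
%OS = 100·exp(−πζ/√(1−ζ²)) = 100·exp(−π·0.3413/√0.8835) = 32%.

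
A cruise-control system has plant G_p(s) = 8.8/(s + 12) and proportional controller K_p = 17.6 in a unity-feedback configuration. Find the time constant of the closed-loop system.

τ = 0.00599 s

Closed-loop transfer function: T(s) = K_p·G_p(s)/(1 + K_p·G_p(s)) = 154.9/(s + 12 + 154.9) = 154.9/(s + 166.9).
Time constant τ = 1/166.9 = 0.00599 s.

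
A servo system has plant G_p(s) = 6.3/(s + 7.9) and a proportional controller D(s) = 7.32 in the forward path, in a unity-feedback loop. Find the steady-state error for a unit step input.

The loop is type 0. Static position error constant K_pos = D(0)·G_p(0) = 7.32·0.7975 = 5.837.
Steady-state error to a unit step: e_ss = 1/(1+K_pos) = 1/6.837 = 0.146.

0.146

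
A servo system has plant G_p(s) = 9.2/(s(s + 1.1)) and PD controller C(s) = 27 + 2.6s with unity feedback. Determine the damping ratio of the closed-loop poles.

ζ = 0.794

Forward path: (27 + 2.6s)·9.2/(s(s+1.1)). The closed-loop characteristic equation is s² + (1.1 + 9.2·2.6)s + 9.2·27 = 0.
That is s² + 25.02s + 248.4 = 0, so ω_n = 15.76 rad/s and ζ = 25.02/(2·15.76) = 0.7937.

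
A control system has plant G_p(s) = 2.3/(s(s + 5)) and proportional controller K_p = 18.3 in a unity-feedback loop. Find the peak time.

The closed-loop denominator s² + 5s + 42.09 gives ω_n = √42.09 = 6.488 and ζ = 5/(2ω_n) = 0.3853.
Damped frequency ω_d = ω_n√(1−ζ²) = 5.987 rad/s, so peak time T_p = π/ω_d = 0.525 s.

T_p = 0.525 s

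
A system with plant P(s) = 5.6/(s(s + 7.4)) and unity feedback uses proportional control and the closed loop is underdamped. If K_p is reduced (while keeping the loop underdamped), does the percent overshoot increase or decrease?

decrease

ζ = 7.4/(2√(5.6K_p)) rises as K_p falls; higher damping means less overshoot.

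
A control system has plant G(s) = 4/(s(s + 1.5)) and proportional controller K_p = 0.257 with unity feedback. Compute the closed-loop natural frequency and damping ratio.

ω_n = 1.01 rad/s, ζ = 0.74

The closed-loop denominator is s(s+1.5) + 0.257·4 = s² + 1.5s + 1.028.
Matching s² + 2ζω_n s + ω_n²: ω_n = √1.028 = 1.014 rad/s and 2ζω_n = 1.5, so ζ = 1.5/(2·1.014) = 0.74.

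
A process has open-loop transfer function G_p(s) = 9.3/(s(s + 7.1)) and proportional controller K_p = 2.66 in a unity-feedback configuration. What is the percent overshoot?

From 1 + K_pG_p(s) = 0: s² + 7.1s + 24.74 = 0 ⇒ ω_n = 4.974, ζ = 0.7137.
%OS = 100·exp(−πζ/√(1−ζ²)) = 100·exp(−π·0.7137/√0.4906) = 4.07%.

4.07%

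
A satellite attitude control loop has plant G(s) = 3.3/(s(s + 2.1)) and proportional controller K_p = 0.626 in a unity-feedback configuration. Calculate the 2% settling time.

T_s ≈ 3.81 s

From 1 + K_pG(s) = 0: s² + 2.1s + 2.066 = 0 ⇒ ω_n = 1.437, ζ = 0.7305.
2% settling time T_s ≈ 4/(ζω_n) = 4/1.05 = 3.81 s.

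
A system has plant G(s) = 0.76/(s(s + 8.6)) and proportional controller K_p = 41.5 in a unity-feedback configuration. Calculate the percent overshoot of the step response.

The closed-loop denominator s² + 8.6s + 31.54 gives ω_n = √31.54 = 5.616 and ζ = 8.6/(2ω_n) = 0.7657.
%OS = 100·exp(−πζ/√(1−ζ²)) = 100·exp(−π·0.7657/√0.4138) = 2.38%.

2.38%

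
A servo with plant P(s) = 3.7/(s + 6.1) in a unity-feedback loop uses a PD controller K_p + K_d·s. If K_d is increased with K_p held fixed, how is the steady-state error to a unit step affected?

K_d affects only the transient (the s-coefficient); the DC loop gain, and hence e_ss, depends only on K_p.

unchanged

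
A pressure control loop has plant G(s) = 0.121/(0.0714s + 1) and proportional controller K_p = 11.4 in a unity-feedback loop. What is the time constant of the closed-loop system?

τ = 0.03 s

Closed loop: T(s) = K_p·G/(1+K_p·G) = 1.379/(0.0714s + 1 + 1.379), with pole at s = −(1 + 1.379)/0.0714 = −33.32.
Closed-loop time constant τ = 1/33.32 = 0.03 s.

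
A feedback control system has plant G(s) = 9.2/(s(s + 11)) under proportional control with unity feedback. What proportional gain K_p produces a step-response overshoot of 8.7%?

From %OS = 100·exp(−πζ/√(1−ζ²)) = 8.7%, ζ = −ln(0.087)/√(π²+ln²(0.087)) = 0.6137.
Characteristic equation s² + 11s + 9.2K_p = 0 gives ζ = 11/(2√(9.2K_p)).
Setting ζ = 0.6137: √(9.2K_p) = 11/(2·0.6137) = 8.962, so K_p = 80.32/9.2 = 8.73.

K_p = 8.73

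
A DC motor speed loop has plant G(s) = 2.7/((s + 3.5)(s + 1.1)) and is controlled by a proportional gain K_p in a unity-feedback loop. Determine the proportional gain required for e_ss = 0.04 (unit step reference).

The loop is type 0, so e_ss(step) = 1/(1 + K_pos) with K_pos = K_p·G(0).
G(0) = 0.7013. Require 1/(1 + K_p·0.7013) = 0.04, so 1 + 0.7013·K_p = 25.
K_p = (25 − 1)/0.7013 = 34.2.

K_p = 34.2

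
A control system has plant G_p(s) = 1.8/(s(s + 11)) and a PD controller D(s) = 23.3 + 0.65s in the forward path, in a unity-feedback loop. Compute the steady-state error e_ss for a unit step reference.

The open loop D(s)G_p(s) has a pole at the origin (type 1), so the static position error constant is infinite and e_ss = 1/(1+∞) = 0.

0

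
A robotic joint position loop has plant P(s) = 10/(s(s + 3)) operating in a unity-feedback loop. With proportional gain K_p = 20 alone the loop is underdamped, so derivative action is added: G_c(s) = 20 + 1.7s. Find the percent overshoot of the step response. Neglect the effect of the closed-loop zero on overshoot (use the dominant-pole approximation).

4.32%

Forward path: (20 + 1.7s)·10/(s(s+3)). The closed-loop characteristic equation is s² + (3 + 10·1.7)s + 10·20 = 0.
That is s² + 20s + 200 = 0, so ω_n = 14.14 rad/s and ζ = 20/(2·14.14) = 0.7071.
%OS = 100·exp(−πζ/√(1−ζ²)) = 4.32%.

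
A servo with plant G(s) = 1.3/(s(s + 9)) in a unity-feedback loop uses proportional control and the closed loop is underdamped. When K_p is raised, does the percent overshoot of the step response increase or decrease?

Characteristic equation s² + 9s + K_p·1.3 = 0: raising K_p raises ω_n while 2ζω_n = 9 is fixed, so ζ falls and overshoot grows.

increase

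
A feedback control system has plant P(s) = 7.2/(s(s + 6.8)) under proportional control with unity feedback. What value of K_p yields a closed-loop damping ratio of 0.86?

Closed-loop characteristic equation: s² + 6.8s + K_p·7.2 = 0.
So ω_n = √(7.2K_p) and 2ζω_n = 6.8, giving ζ = 6.8/(2√(7.2K_p)).
Setting ζ = 0.86: √(7.2K_p) = 6.8/(2·0.86) = 3.953, so K_p = 15.63/7.2 = 2.17.

K_p = 2.17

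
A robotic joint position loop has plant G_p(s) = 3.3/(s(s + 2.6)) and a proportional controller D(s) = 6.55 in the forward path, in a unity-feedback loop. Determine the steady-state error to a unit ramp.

0.12

The loop has one pole at the origin (type 1). Velocity error constant K_v = lim_{s→0} s·D(s)G_p(s) = 6.55·3.3/2.6 = 8.313.
Steady-state error to a unit ramp: e_ss = 1/K_v = 0.12.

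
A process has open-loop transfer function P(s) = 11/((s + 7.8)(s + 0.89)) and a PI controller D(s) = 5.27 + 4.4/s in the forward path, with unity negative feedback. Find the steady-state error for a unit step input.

The open loop D(s)P(s) has a pole at the origin (type 1), so the static position error constant is infinite and e_ss = 1/(1+∞) = 0.

0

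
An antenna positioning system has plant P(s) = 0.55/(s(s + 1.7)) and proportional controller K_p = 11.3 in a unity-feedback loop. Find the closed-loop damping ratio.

ζ = 0.341

1 + K_p·P(s) = 0 gives s² + 1.7s + 6.215 = 0.
Matching s² + 2ζω_n s + ω_n²: ω_n = √6.215 = 2.493 rad/s and 2ζω_n = 1.7, so ζ = 1.7/(2·2.493) = 0.341.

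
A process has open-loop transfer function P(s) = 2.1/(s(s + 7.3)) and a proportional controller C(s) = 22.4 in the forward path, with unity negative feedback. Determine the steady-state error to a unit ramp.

0.155

The loop has one pole at the origin (type 1). Velocity error constant K_v = lim_{s→0} s·C(s)P(s) = 22.4·2.1/7.3 = 6.444.
Steady-state error to a unit ramp: e_ss = 1/K_v = 0.155.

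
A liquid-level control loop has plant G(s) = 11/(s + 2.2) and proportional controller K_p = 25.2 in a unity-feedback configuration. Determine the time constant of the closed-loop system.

Closed-loop transfer function: T(s) = K_p·G(s)/(1 + K_p·G(s)) = 277.2/(s + 2.2 + 277.2) = 277.2/(s + 279.4).
Time constant τ = 1/279.4 = 0.00358 s.

τ = 0.00358 s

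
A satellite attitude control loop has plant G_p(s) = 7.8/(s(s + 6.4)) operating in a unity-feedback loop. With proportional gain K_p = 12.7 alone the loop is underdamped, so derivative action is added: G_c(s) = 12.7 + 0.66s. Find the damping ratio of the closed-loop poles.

ζ = 0.58

Forward path: (12.7 + 0.66s)·7.8/(s(s+6.4)). The closed-loop characteristic equation is s² + (6.4 + 7.8·0.66)s + 7.8·12.7 = 0.
That is s² + 11.55s + 99.06 = 0, so ω_n = 9.953 rad/s and ζ = 11.55/(2·9.953) = 0.5801.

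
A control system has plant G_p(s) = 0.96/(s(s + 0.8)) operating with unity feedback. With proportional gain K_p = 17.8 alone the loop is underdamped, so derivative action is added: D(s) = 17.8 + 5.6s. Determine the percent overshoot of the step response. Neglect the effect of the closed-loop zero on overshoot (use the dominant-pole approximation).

Forward path: (17.8 + 5.6s)·0.96/(s(s+0.8)). The closed-loop characteristic equation is s² + (0.8 + 0.96·5.6)s + 0.96·17.8 = 0.
That is s² + 6.176s + 17.09 = 0, so ω_n = 4.134 rad/s and ζ = 6.176/(2·4.134) = 0.747.
%OS = 100·exp(−πζ/√(1−ζ²)) = 2.93%.

2.93%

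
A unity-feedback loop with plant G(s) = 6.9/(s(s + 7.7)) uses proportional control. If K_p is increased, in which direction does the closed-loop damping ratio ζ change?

ζ = 7.7/(2√(6.9K_p)); increasing K_p raises the denominator, so ζ falls.

decrease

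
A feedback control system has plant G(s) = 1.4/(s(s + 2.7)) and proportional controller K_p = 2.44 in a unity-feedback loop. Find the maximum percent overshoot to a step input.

3.47%

The closed-loop denominator s² + 2.7s + 3.416 gives ω_n = √3.416 = 1.848 and ζ = 2.7/(2ω_n) = 0.7304.
%OS = 100·exp(−πζ/√(1−ζ²)) = 100·exp(−π·0.7304/√0.4665) = 3.47%.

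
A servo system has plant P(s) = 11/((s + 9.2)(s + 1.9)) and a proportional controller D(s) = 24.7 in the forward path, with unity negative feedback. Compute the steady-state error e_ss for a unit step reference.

The loop is type 0. Static position error constant K_pos = D(0)·P(0) = 24.7·0.6293 = 15.54.
Steady-state error to a unit step: e_ss = 1/(1+K_pos) = 1/16.54 = 0.0604.

0.0604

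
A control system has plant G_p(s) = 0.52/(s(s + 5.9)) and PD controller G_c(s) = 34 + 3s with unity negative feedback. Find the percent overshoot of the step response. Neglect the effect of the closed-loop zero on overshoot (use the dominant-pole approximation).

Forward path: (34 + 3s)·0.52/(s(s+5.9)). The closed-loop characteristic equation is s² + (5.9 + 0.52·3)s + 0.52·34 = 0.
That is s² + 7.46s + 17.68 = 0, so ω_n = 4.205 rad/s and ζ = 7.46/(2·4.205) = 0.8871.
%OS = 100·exp(−πζ/√(1−ζ²)) = 0.239%.

0.239%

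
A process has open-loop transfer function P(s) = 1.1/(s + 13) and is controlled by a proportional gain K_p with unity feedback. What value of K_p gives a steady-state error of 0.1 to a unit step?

For a type-0 loop with proportional control, e_ss = 1/(1 + K_p·P(0)).
P(0) = 0.08462. Require 1/(1 + K_p·0.08462) = 0.1, so 1 + 0.08462·K_p = 10.
K_p = (10 − 1)/0.08462 = 106.

K_p = 106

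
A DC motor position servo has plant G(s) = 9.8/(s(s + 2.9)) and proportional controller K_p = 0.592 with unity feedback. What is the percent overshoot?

Closed-loop characteristic equation: s² + 2.9s + 5.802 = 0, so ω_n = 2.409 rad/s and ζ = 2.9/(2·2.409) = 0.602.
%OS = 100·exp(−πζ/√(1−ζ²)) = 100·exp(−π·0.602/√0.6376) = 9.36%.

9.36%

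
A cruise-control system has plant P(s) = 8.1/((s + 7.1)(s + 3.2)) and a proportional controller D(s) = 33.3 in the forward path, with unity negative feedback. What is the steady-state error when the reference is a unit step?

0.0777

The loop is type 0. Static position error constant K_pos = D(0)·P(0) = 33.3·0.3565 = 11.87.
Steady-state error to a unit step: e_ss = 1/(1+K_pos) = 1/12.87 = 0.0777.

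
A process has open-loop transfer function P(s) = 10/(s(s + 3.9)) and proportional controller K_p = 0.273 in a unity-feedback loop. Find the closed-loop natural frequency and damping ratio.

ω_n = 1.65 rad/s, ζ = 1.18

With unity feedback the closed-loop characteristic equation is s² + 3.9s + 0.273·10 = s² + 3.9s + 2.73 = 0.
So ω_n² = 2.73 ⇒ ω_n = 1.652 rad/s, and ζ = 3.9/(2ω_n) = 1.18.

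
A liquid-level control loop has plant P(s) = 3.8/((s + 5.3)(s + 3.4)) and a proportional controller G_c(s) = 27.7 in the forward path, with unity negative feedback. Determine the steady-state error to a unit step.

The loop is type 0. Static position error constant K_pos = G_c(0)·P(0) = 27.7·0.2109 = 5.841.
Steady-state error to a unit step: e_ss = 1/(1+K_pos) = 1/6.841 = 0.146.

0.146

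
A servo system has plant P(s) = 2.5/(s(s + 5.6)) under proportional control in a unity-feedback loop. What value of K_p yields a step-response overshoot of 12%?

From %OS = 100·exp(−πζ/√(1−ζ²)) = 12%, ζ = −ln(0.12)/√(π²+ln²(0.12)) = 0.5594.
Characteristic equation s² + 5.6s + 2.5K_p = 0 gives ζ = 5.6/(2√(2.5K_p)).
Setting ζ = 0.5594: √(2.5K_p) = 5.6/(2·0.5594) = 5.005, so K_p = 25.05/2.5 = 10.

K_p = 10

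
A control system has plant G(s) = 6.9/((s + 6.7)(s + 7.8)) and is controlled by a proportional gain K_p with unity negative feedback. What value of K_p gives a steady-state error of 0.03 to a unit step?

K_p = 245

For a type-0 loop with proportional control, e_ss = 1/(1 + K_p·G(0)).
G(0) = 0.132. Require 1/(1 + K_p·0.132) = 0.03, so 1 + 0.132·K_p = 33.33.
K_p = (33.33 − 1)/0.132 = 245.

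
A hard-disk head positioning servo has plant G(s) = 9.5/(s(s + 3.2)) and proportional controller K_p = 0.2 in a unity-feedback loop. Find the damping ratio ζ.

ζ = 1.16

With unity feedback the closed-loop characteristic equation is s² + 3.2s + 0.2·9.5 = s² + 3.2s + 1.9 = 0.
So ω_n² = 1.9 ⇒ ω_n = 1.378 rad/s, and ζ = 3.2/(2ω_n) = 1.16.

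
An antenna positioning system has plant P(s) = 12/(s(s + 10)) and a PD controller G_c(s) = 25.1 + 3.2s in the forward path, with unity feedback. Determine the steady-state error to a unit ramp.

The loop has one pole at the origin (type 1). Velocity error constant K_v = lim_{s→0} s·G_c(s)P(s) = 25.1·12/10 = 30.12.
Steady-state error to a unit ramp: e_ss = 1/K_v = 0.0332.

0.0332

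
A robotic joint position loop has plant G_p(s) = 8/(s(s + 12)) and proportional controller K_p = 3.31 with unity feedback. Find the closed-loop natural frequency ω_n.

ω_n = 5.15 rad/s

With unity feedback the closed-loop characteristic equation is s² + 12s + 3.31·8 = s² + 12s + 26.48 = 0.
So ω_n² = 26.48 ⇒ ω_n = 5.146 rad/s, and ζ = 12/(2ω_n) = 1.17.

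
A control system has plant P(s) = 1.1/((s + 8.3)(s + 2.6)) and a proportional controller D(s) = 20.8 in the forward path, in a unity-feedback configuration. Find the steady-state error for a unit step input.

0.485

The loop is type 0. Static position error constant K_pos = D(0)·P(0) = 20.8·0.05097 = 1.06.
Steady-state error to a unit step: e_ss = 1/(1+K_pos) = 1/2.06 = 0.485.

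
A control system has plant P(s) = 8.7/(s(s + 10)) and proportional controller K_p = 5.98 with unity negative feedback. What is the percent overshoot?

The closed-loop denominator s² + 10s + 52.03 gives ω_n = √52.03 = 7.213 and ζ = 10/(2ω_n) = 0.6932.
%OS = 100·exp(−πζ/√(1−ζ²)) = 100·exp(−π·0.6932/√0.5195) = 4.87%.

4.87%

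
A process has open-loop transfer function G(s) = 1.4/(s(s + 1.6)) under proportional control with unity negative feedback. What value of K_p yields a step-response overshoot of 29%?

From %OS = 100·exp(−πζ/√(1−ζ²)) = 29%, ζ = −ln(0.29)/√(π²+ln²(0.29)) = 0.3666.
Characteristic equation s² + 1.6s + 1.4K_p = 0 gives ζ = 1.6/(2√(1.4K_p)).
Setting ζ = 0.3666: √(1.4K_p) = 1.6/(2·0.3666) = 2.182, so K_p = 4.762/1.4 = 3.4.

K_p = 3.4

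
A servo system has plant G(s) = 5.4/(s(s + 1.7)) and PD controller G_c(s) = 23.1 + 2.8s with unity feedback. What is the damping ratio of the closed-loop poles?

ζ = 0.753

Forward path: (23.1 + 2.8s)·5.4/(s(s+1.7)). The closed-loop characteristic equation is s² + (1.7 + 5.4·2.8)s + 5.4·23.1 = 0.
That is s² + 16.82s + 124.7 = 0, so ω_n = 11.17 rad/s and ζ = 16.82/(2·11.17) = 0.753.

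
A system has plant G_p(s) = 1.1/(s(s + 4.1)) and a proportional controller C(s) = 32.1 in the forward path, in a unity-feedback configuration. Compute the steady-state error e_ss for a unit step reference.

The open loop C(s)G_p(s) has a pole at the origin (type 1), so the static position error constant is infinite and e_ss = 1/(1+∞) = 0.

0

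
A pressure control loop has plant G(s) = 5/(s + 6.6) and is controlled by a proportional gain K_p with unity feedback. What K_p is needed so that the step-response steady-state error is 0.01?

Steady-state error for a unit step on this type-0 loop is 1/(1 + K_p·G(0)).
G(0) = 0.7576. Require 1/(1 + K_p·0.7576) = 0.01, so 1 + 0.7576·K_p = 100.
K_p = (100 − 1)/0.7576 = 131.

K_p = 131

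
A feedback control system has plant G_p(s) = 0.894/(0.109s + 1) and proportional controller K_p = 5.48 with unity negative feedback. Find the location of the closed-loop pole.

Closed loop: T(s) = K_p·G_p/(1+K_p·G_p) = 4.899/(0.109s + 1 + 4.899), with pole at s = −(1 + 4.899)/0.109 = −54.12.

s = -54.12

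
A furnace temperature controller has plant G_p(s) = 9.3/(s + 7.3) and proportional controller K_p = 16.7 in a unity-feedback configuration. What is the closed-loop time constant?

τ = 0.00615 s

Closed-loop transfer function: T(s) = K_p·G_p(s)/(1 + K_p·G_p(s)) = 155.3/(s + 7.3 + 155.3) = 155.3/(s + 162.6).
Time constant τ = 1/162.6 = 0.00615 s.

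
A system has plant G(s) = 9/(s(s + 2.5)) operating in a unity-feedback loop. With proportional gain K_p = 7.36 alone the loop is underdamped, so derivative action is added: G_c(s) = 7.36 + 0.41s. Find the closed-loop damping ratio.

Forward path: (7.36 + 0.41s)·9/(s(s+2.5)). The closed-loop characteristic equation is s² + (2.5 + 9·0.41)s + 9·7.36 = 0.
That is s² + 6.19s + 66.24 = 0, so ω_n = 8.139 rad/s and ζ = 6.19/(2·8.139) = 0.3803.

ζ = 0.38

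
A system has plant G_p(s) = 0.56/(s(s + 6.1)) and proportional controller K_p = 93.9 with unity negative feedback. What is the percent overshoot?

23.3%

Closed-loop characteristic equation: s² + 6.1s + 52.58 = 0, so ω_n = 7.251 rad/s and ζ = 6.1/(2·7.251) = 0.4206.
%OS = 100·exp(−πζ/√(1−ζ²)) = 100·exp(−π·0.4206/√0.8231) = 23.3%.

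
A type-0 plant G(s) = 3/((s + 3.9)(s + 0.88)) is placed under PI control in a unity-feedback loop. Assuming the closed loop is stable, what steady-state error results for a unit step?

0

The PI controller's integrator makes the forward path type 1, so e_ss to a step is zero.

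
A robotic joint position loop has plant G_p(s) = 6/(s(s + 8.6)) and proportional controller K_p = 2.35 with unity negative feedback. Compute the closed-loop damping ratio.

The closed-loop denominator is s(s+8.6) + 2.35·6 = s² + 8.6s + 14.1.
So ω_n² = 14.1 ⇒ ω_n = 3.755 rad/s, and ζ = 8.6/(2ω_n) = 1.15.

ζ = 1.15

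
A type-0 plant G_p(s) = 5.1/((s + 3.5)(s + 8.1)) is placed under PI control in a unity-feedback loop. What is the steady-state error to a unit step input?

0

The PI controller's integrator makes the forward path type 1, so e_ss to a step is zero.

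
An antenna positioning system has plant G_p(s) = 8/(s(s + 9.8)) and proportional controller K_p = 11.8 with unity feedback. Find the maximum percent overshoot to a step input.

16%

From 1 + K_pG_p(s) = 0: s² + 9.8s + 94.4 = 0 ⇒ ω_n = 9.716, ζ = 0.5043.
%OS = 100·exp(−πζ/√(1−ζ²)) = 100·exp(−π·0.5043/√0.7457) = 16%.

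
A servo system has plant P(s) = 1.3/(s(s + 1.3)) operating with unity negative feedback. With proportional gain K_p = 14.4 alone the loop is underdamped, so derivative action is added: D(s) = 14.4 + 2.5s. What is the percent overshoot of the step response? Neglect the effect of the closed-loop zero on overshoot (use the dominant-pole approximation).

14.3%

Forward path: (14.4 + 2.5s)·1.3/(s(s+1.3)). The closed-loop characteristic equation is s² + (1.3 + 1.3·2.5)s + 1.3·14.4 = 0.
That is s² + 4.55s + 18.72 = 0, so ω_n = 4.327 rad/s and ζ = 4.55/(2·4.327) = 0.5258.
%OS = 100·exp(−πζ/√(1−ζ²)) = 14.3%.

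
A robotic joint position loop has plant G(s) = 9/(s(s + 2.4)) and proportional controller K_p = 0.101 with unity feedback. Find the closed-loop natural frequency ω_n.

ω_n = 0.953 rad/s

With unity feedback the closed-loop characteristic equation is s² + 2.4s + 0.101·9 = s² + 2.4s + 0.909 = 0.
Matching s² + 2ζω_n s + ω_n²: ω_n = √0.909 = 0.9534 rad/s and 2ζω_n = 2.4, so ζ = 2.4/(2·0.9534) = 1.26.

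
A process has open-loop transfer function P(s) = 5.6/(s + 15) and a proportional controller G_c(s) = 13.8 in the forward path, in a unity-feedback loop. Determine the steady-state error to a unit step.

The loop is type 0. Static position error constant K_pos = G_c(0)·P(0) = 13.8·0.3733 = 5.152.
Steady-state error to a unit step: e_ss = 1/(1+K_pos) = 1/6.152 = 0.163.

0.163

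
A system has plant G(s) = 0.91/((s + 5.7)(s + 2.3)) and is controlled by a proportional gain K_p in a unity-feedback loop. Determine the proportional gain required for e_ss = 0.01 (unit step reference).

K_p = 1430

Steady-state error for a unit step on this type-0 loop is 1/(1 + K_p·G(0)).
G(0) = 0.06941. Require 1/(1 + K_p·0.06941) = 0.01, so 1 + 0.06941·K_p = 100.
K_p = (100 − 1)/0.06941 = 1430.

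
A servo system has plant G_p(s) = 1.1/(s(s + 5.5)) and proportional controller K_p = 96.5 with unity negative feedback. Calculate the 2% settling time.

T_s ≈ 1.45 s

The closed-loop denominator s² + 5.5s + 106.2 gives ω_n = √106.2 = 10.3 and ζ = 5.5/(2ω_n) = 0.2669.
2% settling time T_s ≈ 4/(ζω_n) = 4/2.75 = 1.45 s.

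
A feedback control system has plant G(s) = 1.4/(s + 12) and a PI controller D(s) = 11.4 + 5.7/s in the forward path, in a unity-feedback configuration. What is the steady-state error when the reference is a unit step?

0

The open loop D(s)G(s) has a pole at the origin (type 1), so the static position error constant is infinite and e_ss = 1/(1+∞) = 0.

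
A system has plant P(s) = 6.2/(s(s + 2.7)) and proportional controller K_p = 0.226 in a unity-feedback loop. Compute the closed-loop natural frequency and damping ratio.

ω_n = 1.18 rad/s, ζ = 1.14

The closed-loop denominator is s(s+2.7) + 0.226·6.2 = s² + 2.7s + 1.401.
So ω_n² = 1.401 ⇒ ω_n = 1.184 rad/s, and ζ = 2.7/(2ω_n) = 1.14.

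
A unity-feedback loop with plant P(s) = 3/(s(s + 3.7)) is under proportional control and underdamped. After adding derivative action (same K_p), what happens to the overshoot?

With PD the characteristic equation becomes s² + (a + K·K_d)s + K·K_p = 0; the damping term grows, ζ rises, overshoot falls.

decrease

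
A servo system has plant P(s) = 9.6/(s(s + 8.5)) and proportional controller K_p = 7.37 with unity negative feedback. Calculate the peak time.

The closed-loop denominator s² + 8.5s + 70.75 gives ω_n = √70.75 = 8.411 and ζ = 8.5/(2ω_n) = 0.5053.
Damped frequency ω_d = ω_n√(1−ζ²) = 7.259 rad/s, so peak time T_p = π/ω_d = 0.433 s.

T_p = 0.433 s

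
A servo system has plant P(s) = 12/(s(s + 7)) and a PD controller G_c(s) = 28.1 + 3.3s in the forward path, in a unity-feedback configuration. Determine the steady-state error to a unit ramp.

The loop has one pole at the origin (type 1). Velocity error constant K_v = lim_{s→0} s·G_c(s)P(s) = 28.1·12/7 = 48.17.
Steady-state error to a unit ramp: e_ss = 1/K_v = 0.0208.

0.0208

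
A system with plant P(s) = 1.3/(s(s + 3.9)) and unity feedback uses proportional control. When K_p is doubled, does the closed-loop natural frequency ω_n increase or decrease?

ω_n = √(1.3·K_p), which grows with K_p.

increase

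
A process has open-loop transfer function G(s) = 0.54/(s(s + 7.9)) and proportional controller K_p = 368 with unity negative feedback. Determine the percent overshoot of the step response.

The closed-loop denominator s² + 7.9s + 198.7 gives ω_n = √198.7 = 14.1 and ζ = 7.9/(2ω_n) = 0.2802.
%OS = 100·exp(−πζ/√(1−ζ²)) = 100·exp(−π·0.2802/√0.9215) = 40%.

40%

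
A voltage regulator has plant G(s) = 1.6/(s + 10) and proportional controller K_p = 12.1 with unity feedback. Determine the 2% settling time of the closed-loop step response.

T_s ≈ 0.136 s

Closed-loop transfer function: T(s) = K_p·G(s)/(1 + K_p·G(s)) = 19.36/(s + 10 + 19.36) = 19.36/(s + 29.36).
Time constant τ = 1/29.36 = 0.03406 s, so the 2% settling time is about 4τ = 0.136 s.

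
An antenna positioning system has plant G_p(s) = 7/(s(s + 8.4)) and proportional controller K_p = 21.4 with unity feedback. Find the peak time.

The closed-loop denominator s² + 8.4s + 149.8 gives ω_n = √149.8 = 12.24 and ζ = 8.4/(2ω_n) = 0.3432.
Damped frequency ω_d = ω_n√(1−ζ²) = 11.5 rad/s, so peak time T_p = π/ω_d = 0.273 s.

T_p = 0.273 s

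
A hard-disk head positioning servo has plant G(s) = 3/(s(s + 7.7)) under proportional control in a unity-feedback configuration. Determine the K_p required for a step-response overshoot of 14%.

From %OS = 100·exp(−πζ/√(1−ζ²)) = 14%, ζ = −ln(0.14)/√(π²+ln²(0.14)) = 0.5305.
Characteristic equation s² + 7.7s + 3K_p = 0 gives ζ = 7.7/(2√(3K_p)).
Setting ζ = 0.5305: √(3K_p) = 7.7/(2·0.5305) = 7.257, so K_p = 52.67/3 = 17.6.

K_p = 17.6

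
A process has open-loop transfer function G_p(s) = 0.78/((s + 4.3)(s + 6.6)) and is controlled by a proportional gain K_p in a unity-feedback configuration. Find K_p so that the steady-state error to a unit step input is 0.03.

K_p = 1180

For a type-0 loop with proportional control, e_ss = 1/(1 + K_p·G_p(0)).
G_p(0) = 0.02748. Require 1/(1 + K_p·0.02748) = 0.03, so 1 + 0.02748·K_p = 33.33.
K_p = (33.33 − 1)/0.02748 = 1180.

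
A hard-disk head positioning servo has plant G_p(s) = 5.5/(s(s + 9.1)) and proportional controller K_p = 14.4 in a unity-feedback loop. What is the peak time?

From 1 + K_pG_p(s) = 0: s² + 9.1s + 79.2 = 0 ⇒ ω_n = 8.899, ζ = 0.5113.
Damped frequency ω_d = ω_n√(1−ζ²) = 7.648 rad/s, so peak time T_p = π/ω_d = 0.411 s.

T_p = 0.411 s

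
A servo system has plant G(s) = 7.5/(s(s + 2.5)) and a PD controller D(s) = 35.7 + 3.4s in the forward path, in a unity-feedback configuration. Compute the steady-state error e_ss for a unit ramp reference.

The loop has one pole at the origin (type 1). Velocity error constant K_v = lim_{s→0} s·D(s)G(s) = 35.7·7.5/2.5 = 107.1.
Steady-state error to a unit ramp: e_ss = 1/K_v = 0.00934.

0.00934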